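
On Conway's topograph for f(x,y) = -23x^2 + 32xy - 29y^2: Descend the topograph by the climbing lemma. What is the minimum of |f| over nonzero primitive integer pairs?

translate: b→14 (≡-32 mod 46), so (23,-32,29)→(23,14,20)
flip: (23,14,20)→(20,-14,23)
reduced (well bottom): (20,-14,23) with a≤c, −a<b≤a
well minimum |f| = |-20| = 20 (negative-definite)

20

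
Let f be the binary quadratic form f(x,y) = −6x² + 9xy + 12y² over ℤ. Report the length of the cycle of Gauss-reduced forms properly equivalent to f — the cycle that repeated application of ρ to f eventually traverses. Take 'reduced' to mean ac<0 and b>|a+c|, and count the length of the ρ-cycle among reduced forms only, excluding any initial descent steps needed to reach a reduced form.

D = 369, ⌊√D⌋ = 19
river: ρ → (12,15,-3)
river: ρ → (-3,15,12)
river: ρ → (12,9,-6)
river: ρ → (-6,15,6)
river: ρ → (6,9,-12)
river: ρ → (-12,15,3)
river: ρ → (3,15,-12)
river: ρ → (-12,9,6)
river: ρ → (6,15,-6)
river: ρ → (-6,9,12)
ρ-cycle length = 10 (tail of 0 descent steps not counted)

10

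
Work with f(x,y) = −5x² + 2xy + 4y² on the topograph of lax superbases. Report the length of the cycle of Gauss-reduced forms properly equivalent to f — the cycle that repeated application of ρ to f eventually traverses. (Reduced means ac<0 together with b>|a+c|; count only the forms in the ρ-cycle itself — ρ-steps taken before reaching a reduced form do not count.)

D = 84, ⌊√D⌋ = 9
river: ρ → (4,6,-3)
river: ρ → (-3,6,4)
river: ρ → (4,2,-5)
river: ρ → (-5,8,1)
river: ρ → (1,8,-5)
river: ρ → (-5,2,4)
ρ-cycle length = 6 (tail of 0 descent steps not counted)

6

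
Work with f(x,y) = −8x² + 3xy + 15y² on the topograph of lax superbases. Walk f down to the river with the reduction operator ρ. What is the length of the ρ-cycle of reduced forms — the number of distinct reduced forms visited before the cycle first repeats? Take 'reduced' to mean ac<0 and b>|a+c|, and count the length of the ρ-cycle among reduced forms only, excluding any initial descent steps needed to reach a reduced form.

D = 489, ⌊√D⌋ = 22
descent: ρ → (15,-3,-8)
descent: ρ → (-8,19,4)  [lands on river]
river: ρ → (4,21,-3)
river: ρ → (-3,21,4)
river: ρ → (4,19,-8)
river: ρ → (-8,13,10)
river: ρ → (10,7,-11)
river: ρ → (-11,15,6)
river: ρ → (6,21,-2)
river: ρ → (-2,19,16)
river: ρ → (16,13,-5)
river: ρ → (-5,17,10)
river: ρ → (10,3,-12)
river: ρ → (-12,21,1)
river: ρ → (1,21,-12)
river: ρ → (-12,3,10)
river: ρ → (10,17,-5)
river: ρ → (-5,13,16)
river: ρ → (16,19,-2)
river: ρ → (-2,21,6)
river: ρ → (6,15,-11)
river: ρ → (-11,7,10)
river: ρ → (10,13,-8)
ρ-cycle length = 22 (tail of 2 descent steps not counted)

22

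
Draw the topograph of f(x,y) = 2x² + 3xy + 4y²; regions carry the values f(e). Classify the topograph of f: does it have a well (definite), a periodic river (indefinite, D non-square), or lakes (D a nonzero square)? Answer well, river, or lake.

D = b²−4ac = 3² − 4·2·4 = -23
D < 0 ⇒ definite ⇒ every region one sign ⇒ single well

well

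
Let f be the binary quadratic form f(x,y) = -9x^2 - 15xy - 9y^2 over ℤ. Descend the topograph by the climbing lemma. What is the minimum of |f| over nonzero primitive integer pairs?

translate: b→-3 (≡15 mod 18), so (9,15,9)→(9,-3,3)
flip: (9,-3,3)→(3,3,9)
reduced (well bottom): (3,3,9) with a≤c, −a<b≤a
well minimum |f| = |-3| = 3 (negative-definite)

3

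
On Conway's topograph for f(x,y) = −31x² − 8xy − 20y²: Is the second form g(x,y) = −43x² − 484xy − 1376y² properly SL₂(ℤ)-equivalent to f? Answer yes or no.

D₁ = -2416, D₂ = -2416
f is negative-definite; reduce −f:
−f: flip: (31,8,20)→(20,-8,31)
−f: reduced (well bottom): (20,-8,31) with a≤c, −a<b≤a
flip sign back: reduced form of f is (-20,8,-31)
g is negative-definite; reduce −g:
−g: translate: b→-32 (≡484 mod 86), so (43,484,1376)→(43,-32,20)
−g: flip: (43,-32,20)→(20,32,43)
−g: translate: b→-8 (≡32 mod 40), so (20,32,43)→(20,-8,31)
−g: reduced (well bottom): (20,-8,31) with a≤c, −a<b≤a
flip sign back: reduced form of g is (-20,8,-31)
reduced forms (-20, 8, -31) vs (-20, 8, -31) ⇒ equivalent

yes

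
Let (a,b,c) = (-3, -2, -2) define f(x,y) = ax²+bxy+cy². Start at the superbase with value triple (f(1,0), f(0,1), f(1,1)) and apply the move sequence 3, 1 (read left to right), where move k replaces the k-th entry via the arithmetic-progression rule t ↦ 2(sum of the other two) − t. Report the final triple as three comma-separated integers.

start (-3,-2,-7) = (f(1,0),f(0,1),f(1,1))
replace slot 3: 2·((-3)+(-2)) − (-7) = -3 → (-3,-2,-3)
replace slot 1: 2·((-2)+(-3)) − (-3) = -7 → (-7,-2,-3)

-7,-2,-3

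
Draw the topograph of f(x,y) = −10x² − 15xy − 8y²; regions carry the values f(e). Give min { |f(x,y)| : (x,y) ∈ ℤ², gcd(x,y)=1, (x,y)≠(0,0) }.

translate: b→-5 (≡15 mod 20), so (10,15,8)→(10,-5,3)
flip: (10,-5,3)→(3,5,10)
translate: b→-1 (≡5 mod 6), so (3,5,10)→(3,-1,8)
reduced (well bottom): (3,-1,8) with a≤c, −a<b≤a
well minimum |f| = |-3| = 3 (negative-definite)

3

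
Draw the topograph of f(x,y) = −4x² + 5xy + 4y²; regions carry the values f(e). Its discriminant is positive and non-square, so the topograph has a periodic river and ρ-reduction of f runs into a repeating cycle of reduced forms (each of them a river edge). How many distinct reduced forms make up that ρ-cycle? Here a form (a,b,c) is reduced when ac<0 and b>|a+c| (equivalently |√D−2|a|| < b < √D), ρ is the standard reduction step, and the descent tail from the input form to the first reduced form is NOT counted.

D = 89, ⌊√D⌋ = 9
river: ρ → (4,3,-5)
river: ρ → (-5,7,2)
river: ρ → (2,9,-1)
river: ρ → (-1,9,2)
river: ρ → (2,7,-5)
river: ρ → (-5,3,4)
river: ρ → (4,5,-4)
river: ρ → (-4,3,5)
river: ρ → (5,7,-2)
river: ρ → (-2,9,1)
river: ρ → (1,9,-2)
river: ρ → (-2,7,5)
river: ρ → (5,3,-4)
river: ρ → (-4,5,4)
ρ-cycle length = 14 (tail of 0 descent steps not counted)

14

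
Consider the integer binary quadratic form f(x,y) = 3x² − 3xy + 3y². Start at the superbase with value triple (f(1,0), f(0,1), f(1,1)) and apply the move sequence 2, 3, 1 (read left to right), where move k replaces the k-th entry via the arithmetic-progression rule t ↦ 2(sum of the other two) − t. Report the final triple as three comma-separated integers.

start (3,3,3) = (f(1,0),f(0,1),f(1,1))
replace slot 2: 2·(3+3) − 3 = 9 → (3,9,3)
replace slot 3: 2·(3+9) − 3 = 21 → (3,9,21)
replace slot 1: 2·(9+21) − 3 = 57 → (57,9,21)

57,9,21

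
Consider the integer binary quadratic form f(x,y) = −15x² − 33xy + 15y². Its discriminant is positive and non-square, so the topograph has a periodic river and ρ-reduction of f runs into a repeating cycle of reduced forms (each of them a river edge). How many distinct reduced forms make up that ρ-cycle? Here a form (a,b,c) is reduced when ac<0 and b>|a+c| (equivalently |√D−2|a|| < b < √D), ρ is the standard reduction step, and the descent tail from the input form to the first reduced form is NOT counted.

D = 1989, ⌊√D⌋ = 44
descent: ρ → (15,33,-15)  [lands on river]
river: ρ → (-15,27,21)
river: ρ → (21,15,-21)
river: ρ → (-21,27,15)
ρ-cycle length = 4 (tail of 1 descent step not counted)

4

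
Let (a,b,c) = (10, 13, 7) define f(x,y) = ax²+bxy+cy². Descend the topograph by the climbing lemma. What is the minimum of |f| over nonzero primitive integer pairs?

translate: b→-7 (≡13 mod 20), so (10,13,7)→(10,-7,4)
flip: (10,-7,4)→(4,7,10)
translate: b→-1 (≡7 mod 8), so (4,7,10)→(4,-1,7)
reduced (well bottom): (4,-1,7) with a≤c, −a<b≤a
well minimum = a = 4

4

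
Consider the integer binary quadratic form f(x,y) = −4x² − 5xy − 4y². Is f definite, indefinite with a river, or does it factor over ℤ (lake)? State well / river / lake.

D = b²−4ac = (-5)² − 4·(-4)·(-4) = -39
D < 0 ⇒ definite ⇒ every region one sign ⇒ single well

well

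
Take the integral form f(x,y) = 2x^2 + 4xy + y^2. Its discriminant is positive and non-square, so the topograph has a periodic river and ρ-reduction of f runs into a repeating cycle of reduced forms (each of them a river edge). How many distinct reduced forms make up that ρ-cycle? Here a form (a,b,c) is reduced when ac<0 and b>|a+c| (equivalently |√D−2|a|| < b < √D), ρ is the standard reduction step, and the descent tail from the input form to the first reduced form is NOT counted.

D = 8, ⌊√D⌋ = 2
descent: ρ → (1,2,-1)  [lands on river]
river: ρ → (-1,2,1)
ρ-cycle length = 2 (tail of 1 descent step not counted)

2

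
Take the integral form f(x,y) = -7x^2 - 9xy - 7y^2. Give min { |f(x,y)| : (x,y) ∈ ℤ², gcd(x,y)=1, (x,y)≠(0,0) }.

translate: b→-5 (≡9 mod 14), so (7,9,7)→(7,-5,5)
flip: (7,-5,5)→(5,5,7)
reduced (well bottom): (5,5,7) with a≤c, −a<b≤a
well minimum |f| = |-5| = 5 (negative-definite)

5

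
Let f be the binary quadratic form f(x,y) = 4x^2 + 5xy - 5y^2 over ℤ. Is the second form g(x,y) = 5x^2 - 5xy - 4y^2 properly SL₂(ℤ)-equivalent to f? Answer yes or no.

D₁ = 105, D₂ = 105
river cycle of f (length 6): (-5, 5, 4), (4, 3, -6), (-6, 9, 1), (1, 9, -6), (-6, 3, 4), (4, 5, -5)
river cycle of g (length 6): (-4, 5, 5), (5, 5, -4), (-4, 3, 6), (6, 9, -1), (-1, 9, 6), (6, 3, -4)
cycles differ ⇒ inequivalent

no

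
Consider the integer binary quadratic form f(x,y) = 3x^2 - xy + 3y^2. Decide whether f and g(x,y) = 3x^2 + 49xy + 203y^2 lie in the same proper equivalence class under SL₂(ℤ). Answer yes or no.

D₁ = -35, D₂ = -35
f: flip: (3,-1,3)→(3,1,3)
f: reduced (well bottom): (3,1,3) with a≤c, −a<b≤a
g: translate: b→1 (≡49 mod 6), so (3,49,203)→(3,1,3)
g: reduced (well bottom): (3,1,3) with a≤c, −a<b≤a
reduced forms (3, 1, 3) vs (3, 1, 3) ⇒ equivalent

yes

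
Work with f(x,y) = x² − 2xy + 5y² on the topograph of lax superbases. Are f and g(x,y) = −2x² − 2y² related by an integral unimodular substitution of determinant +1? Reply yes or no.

D₁ = -16, D₂ = -16
f: translate: b→0 (≡-2 mod 2), so (1,-2,5)→(1,0,4)
f: reduced (well bottom): (1,0,4) with a≤c, −a<b≤a
g is negative-definite; reduce −g:
−g: reduced (well bottom): (2,0,2) with a≤c, −a<b≤a
flip sign back: reduced form of g is (-2,0,-2)
reduced forms (1, 0, 4) vs (-2, 0, -2) ⇒ inequivalent

no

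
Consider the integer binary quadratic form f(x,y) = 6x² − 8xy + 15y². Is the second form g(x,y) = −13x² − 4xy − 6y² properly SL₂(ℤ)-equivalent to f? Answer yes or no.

D₁ = -296, D₂ = -296
f: translate: b→4 (≡-8 mod 12), so (6,-8,15)→(6,4,13)
f: reduced (well bottom): (6,4,13) with a≤c, −a<b≤a
g is negative-definite; reduce −g:
−g: flip: (13,4,6)→(6,-4,13)
−g: reduced (well bottom): (6,-4,13) with a≤c, −a<b≤a
flip sign back: reduced form of g is (-6,4,-13)
reduced forms (6, 4, 13) vs (-6, 4, -13) ⇒ inequivalent

no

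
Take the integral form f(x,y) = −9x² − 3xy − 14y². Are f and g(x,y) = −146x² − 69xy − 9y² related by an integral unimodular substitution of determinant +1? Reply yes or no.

D₁ = -495, D₂ = -495
f is negative-definite; reduce −f:
−f: reduced (well bottom): (9,3,14) with a≤c, −a<b≤a
flip sign back: reduced form of f is (-9,-3,-14)
g is negative-definite; reduce −g:
−g: flip: (146,69,9)→(9,-69,146)
−g: translate: b→3 (≡-69 mod 18), so (9,-69,146)→(9,3,14)
−g: reduced (well bottom): (9,3,14) with a≤c, −a<b≤a
flip sign back: reduced form of g is (-9,-3,-14)
reduced forms (-9, -3, -14) vs (-9, -3, -14) ⇒ equivalent

yes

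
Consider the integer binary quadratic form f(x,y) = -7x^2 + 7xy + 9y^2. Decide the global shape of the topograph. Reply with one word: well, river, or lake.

D = b²−4ac = 7² − 4·(-7)·9 = 301
D > 0 non-square ⇒ indefinite ⇒ periodic river

river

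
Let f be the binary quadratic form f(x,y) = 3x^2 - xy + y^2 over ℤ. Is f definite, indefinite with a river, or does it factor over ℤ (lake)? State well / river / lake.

D = b²−4ac = (-1)² − 4·3·1 = -11
D < 0 ⇒ definite ⇒ every region one sign ⇒ single well

well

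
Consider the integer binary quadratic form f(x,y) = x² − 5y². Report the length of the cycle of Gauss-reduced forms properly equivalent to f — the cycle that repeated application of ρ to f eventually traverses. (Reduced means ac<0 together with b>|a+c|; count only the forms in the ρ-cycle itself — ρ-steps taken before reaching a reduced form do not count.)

D = 20, ⌊√D⌋ = 4
descent: ρ → (-5,0,1)
descent: ρ → (1,4,-1)  [lands on river]
river: ρ → (-1,4,1)
ρ-cycle length = 2 (tail of 2 descent steps not counted)

2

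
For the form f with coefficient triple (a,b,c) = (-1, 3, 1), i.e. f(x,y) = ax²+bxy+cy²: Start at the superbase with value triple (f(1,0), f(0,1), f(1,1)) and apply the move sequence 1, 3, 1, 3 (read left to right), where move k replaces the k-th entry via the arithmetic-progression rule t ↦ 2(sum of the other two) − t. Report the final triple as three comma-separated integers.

start (-1,1,3) = (f(1,0),f(0,1),f(1,1))
replace slot 1: 2·(1+3) − (-1) = 9 → (9,1,3)
replace slot 3: 2·(9+1) − 3 = 17 → (9,1,17)
replace slot 1: 2·(1+17) − 9 = 27 → (27,1,17)
replace slot 3: 2·(27+1) − 17 = 39 → (27,1,39)

27,1,39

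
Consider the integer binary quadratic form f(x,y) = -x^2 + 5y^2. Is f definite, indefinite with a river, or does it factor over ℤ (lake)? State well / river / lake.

D = b²−4ac = 0² − 4·(-1)·5 = 20
D > 0 non-square ⇒ indefinite ⇒ periodic river

river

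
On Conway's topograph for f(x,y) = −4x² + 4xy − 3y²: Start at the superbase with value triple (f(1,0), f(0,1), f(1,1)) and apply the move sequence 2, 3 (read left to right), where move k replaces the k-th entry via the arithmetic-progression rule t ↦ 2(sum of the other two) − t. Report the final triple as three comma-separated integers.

start (-4,-3,-3) = (f(1,0),f(0,1),f(1,1))
replace slot 2: 2·((-4)+(-3)) − (-3) = -11 → (-4,-11,-3)
replace slot 3: 2·((-4)+(-11)) − (-3) = -27 → (-4,-11,-27)

-4,-11,-27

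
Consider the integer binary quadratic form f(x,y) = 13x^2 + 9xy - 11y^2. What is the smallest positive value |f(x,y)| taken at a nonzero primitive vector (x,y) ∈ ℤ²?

river: ρ → (-11,13,11)
river: ρ → (11,9,-13)
river: ρ → (-13,17,7)
river: ρ → (7,25,-1)
river: ρ → (-1,25,7)
river: ρ → (7,17,-13)
river: ρ → (-13,9,11)
river: ρ → (11,13,-11)
river: ρ → (-11,9,13)
river: ρ → (13,17,-7)
river: ρ → (-7,25,1)
river: ρ → (1,25,-7)
river: ρ → (-7,17,13)
river: ρ → (13,9,-11)
closes: descent 0, river 14
min |a| on river = 1

1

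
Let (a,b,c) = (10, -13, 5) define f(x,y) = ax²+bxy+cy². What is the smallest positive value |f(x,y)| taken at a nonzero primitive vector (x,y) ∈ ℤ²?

translate: b→7 (≡-13 mod 20), so (10,-13,5)→(10,7,2)
flip: (10,7,2)→(2,-7,10)
translate: b→1 (≡-7 mod 4), so (2,-7,10)→(2,1,4)
reduced (well bottom): (2,1,4) with a≤c, −a<b≤a
well minimum = a = 2

2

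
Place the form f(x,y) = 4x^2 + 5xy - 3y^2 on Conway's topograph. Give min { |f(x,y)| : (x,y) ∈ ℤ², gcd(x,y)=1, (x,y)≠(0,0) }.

river: ρ → (-3,7,2)
river: ρ → (2,5,-6)
river: ρ → (-6,7,1)
river: ρ → (1,7,-6)
river: ρ → (-6,5,2)
river: ρ → (2,7,-3)
river: ρ → (-3,5,4)
river: ρ → (4,3,-4)
river: ρ → (-4,5,3)
river: ρ → (3,7,-2)
river: ρ → (-2,5,6)
river: ρ → (6,7,-1)
river: ρ → (-1,7,6)
river: ρ → (6,5,-2)
river: ρ → (-2,7,3)
river: ρ → (3,5,-4)
river: ρ → (-4,3,4)
river: ρ → (4,5,-3)
closes: descent 0, river 18
min |a| on river = 1

1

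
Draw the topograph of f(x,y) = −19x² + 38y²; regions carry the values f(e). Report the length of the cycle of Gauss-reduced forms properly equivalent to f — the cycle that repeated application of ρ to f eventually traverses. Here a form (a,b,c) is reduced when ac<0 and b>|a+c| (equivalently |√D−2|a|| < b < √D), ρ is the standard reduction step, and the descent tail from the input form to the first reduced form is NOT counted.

D = 2888, ⌊√D⌋ = 53
descent: ρ → (38,0,-19)
descent: ρ → (-19,38,19)  [lands on river]
river: ρ → (19,38,-19)
ρ-cycle length = 2 (tail of 2 descent steps not counted)

2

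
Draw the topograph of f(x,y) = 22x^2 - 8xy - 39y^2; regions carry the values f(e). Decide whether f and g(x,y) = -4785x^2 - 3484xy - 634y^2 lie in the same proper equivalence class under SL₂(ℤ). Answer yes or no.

D₁ = 3496, D₂ = 3496
river cycle of f (length 8): (22, 36, -25), (-25, 14, 33), (33, 52, -6), (-6, 56, 15), (15, 34, -39), (-39, 44, 10), (10, 56, -9), (-9, 52, 22)
river cycle of g (length 8): (22, 36, -25), (-25, 14, 33), (33, 52, -6), (-6, 56, 15), (15, 34, -39), (-39, 44, 10), (10, 56, -9), (-9, 52, 22)
cycles coincide ⇒ equivalent

yes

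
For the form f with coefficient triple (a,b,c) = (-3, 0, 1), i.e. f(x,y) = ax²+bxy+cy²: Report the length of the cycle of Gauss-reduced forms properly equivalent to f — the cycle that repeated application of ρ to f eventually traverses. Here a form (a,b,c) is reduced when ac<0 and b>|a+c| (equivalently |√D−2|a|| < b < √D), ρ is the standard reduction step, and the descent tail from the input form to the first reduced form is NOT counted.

D = 12, ⌊√D⌋ = 3
descent: ρ → (1,2,-2)  [lands on river]
river: ρ → (-2,2,1)
ρ-cycle length = 2 (tail of 1 descent step not counted)

2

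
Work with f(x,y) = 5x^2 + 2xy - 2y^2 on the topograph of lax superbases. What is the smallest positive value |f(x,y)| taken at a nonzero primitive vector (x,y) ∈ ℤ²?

descent: ρ → (-2,6,1)  [lands on river]
river: ρ → (1,6,-2)
closes: descent 1, river 2
min |a| on river = 1

1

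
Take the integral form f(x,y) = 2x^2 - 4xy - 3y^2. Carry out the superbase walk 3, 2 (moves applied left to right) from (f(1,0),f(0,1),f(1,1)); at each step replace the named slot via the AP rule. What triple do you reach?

start (2,-3,-5) = (f(1,0),f(0,1),f(1,1))
replace slot 3: 2·(2+(-3)) − (-5) = 3 → (2,-3,3)
replace slot 2: 2·(2+3) − (-3) = 13 → (2,13,3)

2,13,3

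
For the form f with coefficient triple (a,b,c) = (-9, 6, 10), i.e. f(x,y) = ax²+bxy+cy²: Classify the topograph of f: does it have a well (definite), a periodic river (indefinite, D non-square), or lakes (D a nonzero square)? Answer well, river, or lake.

D = b²−4ac = 6² − 4·(-9)·10 = 396
D > 0 non-square ⇒ indefinite ⇒ periodic river

river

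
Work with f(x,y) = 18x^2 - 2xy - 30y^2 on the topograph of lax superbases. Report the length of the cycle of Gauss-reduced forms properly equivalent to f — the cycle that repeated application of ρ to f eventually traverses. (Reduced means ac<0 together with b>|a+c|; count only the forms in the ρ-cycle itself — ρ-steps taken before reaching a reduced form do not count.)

D = 2164, ⌊√D⌋ = 46
descent: ρ → (-30,2,18)
descent: ρ → (18,34,-14)  [lands on river]
river: ρ → (-14,22,30)
river: ρ → (30,38,-6)
river: ρ → (-6,46,2)
river: ρ → (2,46,-6)
river: ρ → (-6,38,30)
river: ρ → (30,22,-14)
river: ρ → (-14,34,18)
river: ρ → (18,38,-10)
river: ρ → (-10,42,10)
river: ρ → (10,38,-18)
river: ρ → (-18,34,14)
river: ρ → (14,22,-30)
river: ρ → (-30,38,6)
river: ρ → (6,46,-2)
river: ρ → (-2,46,6)
river: ρ → (6,38,-30)
river: ρ → (-30,22,14)
river: ρ → (14,34,-18)
river: ρ → (-18,38,10)
river: ρ → (10,42,-10)
river: ρ → (-10,38,18)
ρ-cycle length = 22 (tail of 2 descent steps not counted)

22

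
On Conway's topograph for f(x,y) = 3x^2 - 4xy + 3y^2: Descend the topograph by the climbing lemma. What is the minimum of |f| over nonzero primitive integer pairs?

translate: b→2 (≡-4 mod 6), so (3,-4,3)→(3,2,2)
flip: (3,2,2)→(2,-2,3)
translate: b→2 (≡-2 mod 4), so (2,-2,3)→(2,2,3)
reduced (well bottom): (2,2,3) with a≤c, −a<b≤a
well minimum = a = 2

2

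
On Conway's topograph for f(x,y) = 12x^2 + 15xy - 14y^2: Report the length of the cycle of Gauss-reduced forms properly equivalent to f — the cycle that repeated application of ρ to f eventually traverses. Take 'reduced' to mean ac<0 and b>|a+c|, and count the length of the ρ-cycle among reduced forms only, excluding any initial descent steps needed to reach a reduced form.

D = 897, ⌊√D⌋ = 29
river: ρ → (-14,13,13)
river: ρ → (13,13,-14)
river: ρ → (-14,15,12)
river: ρ → (12,9,-17)
river: ρ → (-17,25,4)
river: ρ → (4,23,-23)
river: ρ → (-23,23,4)
river: ρ → (4,25,-17)
river: ρ → (-17,9,12)
river: ρ → (12,15,-14)
ρ-cycle length = 10 (tail of 0 descent steps not counted)

10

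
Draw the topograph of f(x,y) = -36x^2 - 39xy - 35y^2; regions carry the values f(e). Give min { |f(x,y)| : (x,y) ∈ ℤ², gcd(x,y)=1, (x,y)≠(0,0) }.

translate: b→-33 (≡39 mod 72), so (36,39,35)→(36,-33,32)
flip: (36,-33,32)→(32,33,36)
translate: b→-31 (≡33 mod 64), so (32,33,36)→(32,-31,35)
reduced (well bottom): (32,-31,35) with a≤c, −a<b≤a
well minimum |f| = |-32| = 32 (negative-definite)

32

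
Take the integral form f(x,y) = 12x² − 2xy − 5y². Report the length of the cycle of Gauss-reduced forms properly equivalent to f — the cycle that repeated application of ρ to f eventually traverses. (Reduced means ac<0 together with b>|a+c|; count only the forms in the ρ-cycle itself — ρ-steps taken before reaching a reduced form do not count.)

D = 244, ⌊√D⌋ = 15
descent: ρ → (-5,12,5)  [lands on river]
river: ρ → (5,8,-9)
river: ρ → (-9,10,4)
river: ρ → (4,14,-3)
river: ρ → (-3,10,12)
river: ρ → (12,14,-1)
river: ρ → (-1,14,12)
river: ρ → (12,10,-3)
river: ρ → (-3,14,4)
river: ρ → (4,10,-9)
river: ρ → (-9,8,5)
river: ρ → (5,12,-5)
river: ρ → (-5,8,9)
river: ρ → (9,10,-4)
river: ρ → (-4,14,3)
river: ρ → (3,10,-12)
river: ρ → (-12,14,1)
river: ρ → (1,14,-12)
river: ρ → (-12,10,3)
river: ρ → (3,14,-4)
river: ρ → (-4,10,9)
river: ρ → (9,8,-5)
ρ-cycle length = 22 (tail of 1 descent step not counted)

22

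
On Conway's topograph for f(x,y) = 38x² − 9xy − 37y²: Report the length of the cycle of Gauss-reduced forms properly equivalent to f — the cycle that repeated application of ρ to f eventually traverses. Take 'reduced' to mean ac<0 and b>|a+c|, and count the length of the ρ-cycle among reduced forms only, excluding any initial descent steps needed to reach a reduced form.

D = 5705, ⌊√D⌋ = 75
descent: ρ → (-37,9,38)  [lands on river]
river: ρ → (38,67,-8)
river: ρ → (-8,61,62)
river: ρ → (62,63,-7)
river: ρ → (-7,63,62)
river: ρ → (62,61,-8)
river: ρ → (-8,67,38)
river: ρ → (38,9,-37)
river: ρ → (-37,65,10)
river: ρ → (10,75,-2)
river: ρ → (-2,73,47)
river: ρ → (47,21,-28)
river: ρ → (-28,35,40)
river: ρ → (40,45,-23)
river: ρ → (-23,47,38)
river: ρ → (38,29,-32)
river: ρ → (-32,35,35)
river: ρ → (35,35,-32)
river: ρ → (-32,29,38)
river: ρ → (38,47,-23)
river: ρ → (-23,45,40)
river: ρ → (40,35,-28)
river: ρ → (-28,21,47)
river: ρ → (47,73,-2)
river: ρ → (-2,75,10)
river: ρ → (10,65,-37)
ρ-cycle length = 26 (tail of 1 descent step not counted)

26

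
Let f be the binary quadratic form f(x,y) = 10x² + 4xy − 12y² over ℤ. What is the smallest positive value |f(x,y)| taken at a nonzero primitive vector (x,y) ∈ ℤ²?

river: ρ → (-12,20,2)
river: ρ → (2,20,-12)
river: ρ → (-12,4,10)
river: ρ → (10,16,-6)
river: ρ → (-6,20,4)
river: ρ → (4,20,-6)
river: ρ → (-6,16,10)
river: ρ → (10,4,-12)
closes: descent 0, river 8
min |a| on river = 2

2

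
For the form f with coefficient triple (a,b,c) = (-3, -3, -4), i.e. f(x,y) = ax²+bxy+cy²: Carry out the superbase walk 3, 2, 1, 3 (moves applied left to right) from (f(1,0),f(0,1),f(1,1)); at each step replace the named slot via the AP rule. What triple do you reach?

start (-3,-4,-10) = (f(1,0),f(0,1),f(1,1))
replace slot 3: 2·((-3)+(-4)) − (-10) = -4 → (-3,-4,-4)
replace slot 2: 2·((-3)+(-4)) − (-4) = -10 → (-3,-10,-4)
replace slot 1: 2·((-10)+(-4)) − (-3) = -25 → (-25,-10,-4)
replace slot 3: 2·((-25)+(-10)) − (-4) = -66 → (-25,-10,-66)

-25,-10,-66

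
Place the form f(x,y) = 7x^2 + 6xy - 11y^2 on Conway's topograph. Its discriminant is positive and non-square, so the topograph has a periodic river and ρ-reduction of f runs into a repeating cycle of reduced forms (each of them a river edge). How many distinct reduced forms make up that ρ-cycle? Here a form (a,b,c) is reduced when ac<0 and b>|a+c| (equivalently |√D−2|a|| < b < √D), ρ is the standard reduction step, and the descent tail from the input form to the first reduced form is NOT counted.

D = 344, ⌊√D⌋ = 18
river: ρ → (-11,16,2)
river: ρ → (2,16,-11)
river: ρ → (-11,6,7)
river: ρ → (7,8,-10)
river: ρ → (-10,12,5)
river: ρ → (5,18,-1)
river: ρ → (-1,18,5)
river: ρ → (5,12,-10)
river: ρ → (-10,8,7)
river: ρ → (7,6,-11)
ρ-cycle length = 10 (tail of 0 descent steps not counted)

10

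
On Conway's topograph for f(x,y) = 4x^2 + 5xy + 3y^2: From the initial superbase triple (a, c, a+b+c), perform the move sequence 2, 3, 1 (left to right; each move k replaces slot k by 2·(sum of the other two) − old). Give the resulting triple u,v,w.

start (4,3,12) = (f(1,0),f(0,1),f(1,1))
replace slot 2: 2·(4+12) − 3 = 29 → (4,29,12)
replace slot 3: 2·(4+29) − 12 = 54 → (4,29,54)
replace slot 1: 2·(29+54) − 4 = 162 → (162,29,54)

162,29,54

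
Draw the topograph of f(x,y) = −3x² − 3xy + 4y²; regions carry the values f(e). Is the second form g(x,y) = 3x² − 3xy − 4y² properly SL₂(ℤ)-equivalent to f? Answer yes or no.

D₁ = 57, D₂ = 57
river cycle of f (length 6): (4, 3, -3), (-3, 3, 4), (4, 5, -2), (-2, 7, 1), (1, 7, -2), (-2, 5, 4)
river cycle of g (length 6): (-4, 3, 3), (3, 3, -4), (-4, 5, 2), (2, 7, -1), (-1, 7, 2), (2, 5, -4)
cycles differ ⇒ inequivalent

no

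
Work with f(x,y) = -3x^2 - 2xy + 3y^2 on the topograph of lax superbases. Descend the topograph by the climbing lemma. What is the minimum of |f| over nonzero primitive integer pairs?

descent: ρ → (3,2,-3)  [lands on river]
river: ρ → (-3,4,2)
river: ρ → (2,4,-3)
river: ρ → (-3,2,3)
river: ρ → (3,4,-2)
river: ρ → (-2,4,3)
closes: descent 1, river 6
min |a| on river = 2

2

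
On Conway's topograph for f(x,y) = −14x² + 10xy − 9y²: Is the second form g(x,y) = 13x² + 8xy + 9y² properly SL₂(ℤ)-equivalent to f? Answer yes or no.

D₁ = -404, D₂ = -404
f is negative-definite; reduce −f:
−f: flip: (14,-10,9)→(9,10,14)
−f: translate: b→-8 (≡10 mod 18), so (9,10,14)→(9,-8,13)
−f: reduced (well bottom): (9,-8,13) with a≤c, −a<b≤a
flip sign back: reduced form of f is (-9,8,-13)
g: flip: (13,8,9)→(9,-8,13)
g: reduced (well bottom): (9,-8,13) with a≤c, −a<b≤a
reduced forms (-9, 8, -13) vs (9, -8, 13) ⇒ inequivalent

no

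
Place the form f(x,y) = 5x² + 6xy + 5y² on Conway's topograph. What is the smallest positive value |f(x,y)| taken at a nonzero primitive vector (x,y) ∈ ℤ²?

translate: b→-4 (≡6 mod 10), so (5,6,5)→(5,-4,4)
flip: (5,-4,4)→(4,4,5)
reduced (well bottom): (4,4,5) with a≤c, −a<b≤a
well minimum = a = 4

4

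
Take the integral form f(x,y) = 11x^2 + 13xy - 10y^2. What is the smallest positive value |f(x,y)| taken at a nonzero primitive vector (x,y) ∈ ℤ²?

river: ρ → (-10,7,14)
river: ρ → (14,21,-3)
river: ρ → (-3,21,14)
river: ρ → (14,7,-10)
river: ρ → (-10,13,11)
river: ρ → (11,9,-12)
river: ρ → (-12,15,8)
river: ρ → (8,17,-10)
river: ρ → (-10,23,2)
river: ρ → (2,21,-21)
river: ρ → (-21,21,2)
river: ρ → (2,23,-10)
river: ρ → (-10,17,8)
river: ρ → (8,15,-12)
river: ρ → (-12,9,11)
river: ρ → (11,13,-10)
closes: descent 0, river 16
min |a| on river = 2

2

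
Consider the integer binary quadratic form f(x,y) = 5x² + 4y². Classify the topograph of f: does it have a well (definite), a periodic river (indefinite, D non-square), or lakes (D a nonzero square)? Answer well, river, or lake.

D = b²−4ac = 0² − 4·5·4 = -80
D < 0 ⇒ definite ⇒ every region one sign ⇒ single well

well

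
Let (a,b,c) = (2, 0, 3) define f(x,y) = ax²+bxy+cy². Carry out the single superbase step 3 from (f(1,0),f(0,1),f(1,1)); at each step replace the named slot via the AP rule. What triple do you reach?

start (2,3,5) = (f(1,0),f(0,1),f(1,1))
replace slot 3: 2·(2+3) − 5 = 5 → (2,3,5)

2,3,5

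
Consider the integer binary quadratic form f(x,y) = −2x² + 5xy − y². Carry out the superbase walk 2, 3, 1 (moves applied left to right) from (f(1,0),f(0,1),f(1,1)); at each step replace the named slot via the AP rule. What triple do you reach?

start (-2,-1,2) = (f(1,0),f(0,1),f(1,1))
replace slot 2: 2·((-2)+2) − (-1) = 1 → (-2,1,2)
replace slot 3: 2·((-2)+1) − 2 = -4 → (-2,1,-4)
replace slot 1: 2·(1+(-4)) − (-2) = -4 → (-4,1,-4)

-4,1,-4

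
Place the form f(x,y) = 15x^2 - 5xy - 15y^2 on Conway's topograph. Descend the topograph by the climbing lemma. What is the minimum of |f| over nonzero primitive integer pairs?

descent: ρ → (-15,5,15)  [lands on river]
river: ρ → (15,25,-5)
river: ρ → (-5,25,15)
river: ρ → (15,5,-15)
river: ρ → (-15,25,5)
river: ρ → (5,25,-15)
closes: descent 1, river 6
min |a| on river = 5

5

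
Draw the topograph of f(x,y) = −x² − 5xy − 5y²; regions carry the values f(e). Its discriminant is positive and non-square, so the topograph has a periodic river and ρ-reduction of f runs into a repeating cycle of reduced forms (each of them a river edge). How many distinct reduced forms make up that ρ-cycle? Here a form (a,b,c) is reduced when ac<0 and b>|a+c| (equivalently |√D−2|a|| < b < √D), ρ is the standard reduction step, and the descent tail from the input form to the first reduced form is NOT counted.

D = 5, ⌊√D⌋ = 2
descent: ρ → (-5,5,-1)
descent: ρ → (-1,1,1)  [lands on river]
river: ρ → (1,1,-1)
ρ-cycle length = 2 (tail of 2 descent steps not counted)

2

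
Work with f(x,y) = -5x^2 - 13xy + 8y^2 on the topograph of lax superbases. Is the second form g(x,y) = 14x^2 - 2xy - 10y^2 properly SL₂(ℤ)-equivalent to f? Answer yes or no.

D₁ = 329, D₂ = 564
discriminants differ ⇒ not SL₂(ℤ)-equivalent

no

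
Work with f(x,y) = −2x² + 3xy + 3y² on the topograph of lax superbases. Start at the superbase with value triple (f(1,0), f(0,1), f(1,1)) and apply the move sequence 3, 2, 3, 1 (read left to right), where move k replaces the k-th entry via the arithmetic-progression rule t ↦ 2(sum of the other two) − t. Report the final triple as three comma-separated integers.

start (-2,3,4) = (f(1,0),f(0,1),f(1,1))
replace slot 3: 2·((-2)+3) − 4 = -2 → (-2,3,-2)
replace slot 2: 2·((-2)+(-2)) − 3 = -11 → (-2,-11,-2)
replace slot 3: 2·((-2)+(-11)) − (-2) = -24 → (-2,-11,-24)
replace slot 1: 2·((-11)+(-24)) − (-2) = -68 → (-68,-11,-24)

-68,-11,-24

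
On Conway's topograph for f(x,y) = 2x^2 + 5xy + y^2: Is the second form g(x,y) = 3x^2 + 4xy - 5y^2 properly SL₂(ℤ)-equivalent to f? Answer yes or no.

D₁ = 17, D₂ = 76
discriminants differ ⇒ not SL₂(ℤ)-equivalent

no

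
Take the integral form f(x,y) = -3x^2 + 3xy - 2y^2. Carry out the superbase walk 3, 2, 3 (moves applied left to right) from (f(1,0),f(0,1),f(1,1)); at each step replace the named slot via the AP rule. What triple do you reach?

start (-3,-2,-2) = (f(1,0),f(0,1),f(1,1))
replace slot 3: 2·((-3)+(-2)) − (-2) = -8 → (-3,-2,-8)
replace slot 2: 2·((-3)+(-8)) − (-2) = -20 → (-3,-20,-8)
replace slot 3: 2·((-3)+(-20)) − (-8) = -38 → (-3,-20,-38)

-3,-20,-38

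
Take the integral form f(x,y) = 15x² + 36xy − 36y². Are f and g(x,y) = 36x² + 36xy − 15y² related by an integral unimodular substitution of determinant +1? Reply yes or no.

D₁ = 3456, D₂ = 3456
river cycle of f (length 4): (-36, 36, 15), (15, 54, -9), (-9, 54, 15), (15, 36, -36)
river cycle of g (length 4): (-15, 54, 9), (9, 54, -15), (-15, 36, 36), (36, 36, -15)
cycles differ ⇒ inequivalent

no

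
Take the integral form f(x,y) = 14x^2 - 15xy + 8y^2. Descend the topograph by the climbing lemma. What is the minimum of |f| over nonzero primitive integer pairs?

translate: b→13 (≡-15 mod 28), so (14,-15,8)→(14,13,7)
flip: (14,13,7)→(7,-13,14)
translate: b→1 (≡-13 mod 14), so (7,-13,14)→(7,1,8)
reduced (well bottom): (7,1,8) with a≤c, −a<b≤a
well minimum = a = 7

7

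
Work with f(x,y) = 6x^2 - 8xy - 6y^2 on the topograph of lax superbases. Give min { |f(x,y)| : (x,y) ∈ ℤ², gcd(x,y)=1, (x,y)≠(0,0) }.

descent: ρ → (-6,8,6)  [lands on river]
river: ρ → (6,4,-8)
river: ρ → (-8,12,2)
river: ρ → (2,12,-8)
river: ρ → (-8,4,6)
river: ρ → (6,8,-6)
river: ρ → (-6,4,8)
river: ρ → (8,12,-2)
river: ρ → (-2,12,8)
river: ρ → (8,4,-6)
closes: descent 1, river 10
min |a| on river = 2

2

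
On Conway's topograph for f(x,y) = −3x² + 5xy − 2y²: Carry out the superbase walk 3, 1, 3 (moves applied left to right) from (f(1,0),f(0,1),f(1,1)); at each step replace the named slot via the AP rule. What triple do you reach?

start (-3,-2,0) = (f(1,0),f(0,1),f(1,1))
replace slot 3: 2·((-3)+(-2)) − 0 = -10 → (-3,-2,-10)
replace slot 1: 2·((-2)+(-10)) − (-3) = -21 → (-21,-2,-10)
replace slot 3: 2·((-21)+(-2)) − (-10) = -36 → (-21,-2,-36)

-21,-2,-36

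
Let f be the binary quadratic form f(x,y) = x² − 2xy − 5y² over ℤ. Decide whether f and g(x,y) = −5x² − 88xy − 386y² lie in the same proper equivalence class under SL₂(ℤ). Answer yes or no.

D₁ = 24, D₂ = 24
river cycle of f (length 2): (1, 4, -2), (-2, 4, 1)
river cycle of g (length 2): (1, 4, -2), (-2, 4, 1)
cycles coincide ⇒ equivalent

yes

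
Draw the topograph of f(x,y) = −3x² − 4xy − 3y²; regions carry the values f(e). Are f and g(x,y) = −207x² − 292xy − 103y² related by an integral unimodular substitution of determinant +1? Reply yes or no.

D₁ = -20, D₂ = -20
f is negative-definite; reduce −f:
−f: translate: b→-2 (≡4 mod 6), so (3,4,3)→(3,-2,2)
−f: flip: (3,-2,2)→(2,2,3)
−f: reduced (well bottom): (2,2,3) with a≤c, −a<b≤a
flip sign back: reduced form of f is (-2,-2,-3)
g is negative-definite; reduce −g:
−g: translate: b→-122 (≡292 mod 414), so (207,292,103)→(207,-122,18)
−g: flip: (207,-122,18)→(18,122,207)
−g: translate: b→14 (≡122 mod 36), so (18,122,207)→(18,14,3)
−g: flip: (18,14,3)→(3,-14,18)
−g: translate: b→-2 (≡-14 mod 6), so (3,-14,18)→(3,-2,2)
−g: flip: (3,-2,2)→(2,2,3)
−g: reduced (well bottom): (2,2,3) with a≤c, −a<b≤a
flip sign back: reduced form of g is (-2,-2,-3)
reduced forms (-2, -2, -3) vs (-2, -2, -3) ⇒ equivalent

yes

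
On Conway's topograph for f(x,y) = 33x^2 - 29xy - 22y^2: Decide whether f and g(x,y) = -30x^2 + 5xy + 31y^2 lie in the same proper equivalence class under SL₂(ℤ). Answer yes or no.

D₁ = 3745, D₂ = 3745
river cycle of f (length 42): (-22, 29, 33), (33, 37, -18), (-18, 35, 35), (35, 35, -18), (-18, 37, 33), (33, 29, -22), (-22, 59, 3), (3, 61, -2), (-2, 59, 33), (33, 7, -28), … (32 more)
river cycle of g (length 42): (31, 57, -4), (-4, 55, 45), (45, 35, -14), (-14, 49, 24), (24, 47, -16), (-16, 49, 21), (21, 35, -30), (-30, 25, 26), (26, 27, -29), (-29, 31, 24), … (32 more)
cycles differ ⇒ inequivalent

no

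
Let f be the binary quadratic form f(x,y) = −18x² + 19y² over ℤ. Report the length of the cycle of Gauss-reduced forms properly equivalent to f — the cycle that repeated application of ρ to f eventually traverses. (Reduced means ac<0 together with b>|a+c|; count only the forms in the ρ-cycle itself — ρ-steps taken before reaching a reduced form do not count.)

D = 1368, ⌊√D⌋ = 36
descent: ρ → (19,0,-18)
descent: ρ → (-18,36,1)  [lands on river]
river: ρ → (1,36,-18)
ρ-cycle length = 2 (tail of 2 descent steps not counted)

2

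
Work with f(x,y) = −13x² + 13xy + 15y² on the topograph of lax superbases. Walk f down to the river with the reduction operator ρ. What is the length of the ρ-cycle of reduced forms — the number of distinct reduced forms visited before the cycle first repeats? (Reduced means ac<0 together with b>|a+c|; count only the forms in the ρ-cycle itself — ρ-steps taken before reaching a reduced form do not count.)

D = 949, ⌊√D⌋ = 30
river: ρ → (15,17,-11)
river: ρ → (-11,27,5)
river: ρ → (5,23,-21)
river: ρ → (-21,19,7)
river: ρ → (7,23,-15)
river: ρ → (-15,7,15)
river: ρ → (15,23,-7)
river: ρ → (-7,19,21)
river: ρ → (21,23,-5)
river: ρ → (-5,27,11)
river: ρ → (11,17,-15)
river: ρ → (-15,13,13)
river: ρ → (13,13,-15)
river: ρ → (-15,17,11)
river: ρ → (11,27,-5)
river: ρ → (-5,23,21)
river: ρ → (21,19,-7)
river: ρ → (-7,23,15)
river: ρ → (15,7,-15)
river: ρ → (-15,23,7)
river: ρ → (7,19,-21)
river: ρ → (-21,23,5)
river: ρ → (5,27,-11)
river: ρ → (-11,17,15)
river: ρ → (15,13,-13)
river: ρ → (-13,13,15)
ρ-cycle length = 26 (tail of 0 descent steps not counted)

26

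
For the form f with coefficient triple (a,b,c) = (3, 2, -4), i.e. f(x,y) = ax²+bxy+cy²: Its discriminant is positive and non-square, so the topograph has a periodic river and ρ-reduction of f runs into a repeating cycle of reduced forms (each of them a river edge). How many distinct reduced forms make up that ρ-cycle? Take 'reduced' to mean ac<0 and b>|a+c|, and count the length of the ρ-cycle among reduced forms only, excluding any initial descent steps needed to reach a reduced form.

D = 52, ⌊√D⌋ = 7
river: ρ → (-4,6,1)
river: ρ → (1,6,-4)
river: ρ → (-4,2,3)
river: ρ → (3,4,-3)
river: ρ → (-3,2,4)
river: ρ → (4,6,-1)
river: ρ → (-1,6,4)
river: ρ → (4,2,-3)
river: ρ → (-3,4,3)
river: ρ → (3,2,-4)
ρ-cycle length = 10 (tail of 0 descent steps not counted)

10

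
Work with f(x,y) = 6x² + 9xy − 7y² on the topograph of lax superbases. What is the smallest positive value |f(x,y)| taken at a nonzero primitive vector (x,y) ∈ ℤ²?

river: ρ → (-7,5,8)
river: ρ → (8,11,-4)
river: ρ → (-4,13,5)
river: ρ → (5,7,-10)
river: ρ → (-10,13,2)
river: ρ → (2,15,-3)
river: ρ → (-3,15,2)
river: ρ → (2,13,-10)
river: ρ → (-10,7,5)
river: ρ → (5,13,-4)
river: ρ → (-4,11,8)
river: ρ → (8,5,-7)
river: ρ → (-7,9,6)
river: ρ → (6,15,-1)
river: ρ → (-1,15,6)
river: ρ → (6,9,-7)
closes: descent 0, river 16
min |a| on river = 1

1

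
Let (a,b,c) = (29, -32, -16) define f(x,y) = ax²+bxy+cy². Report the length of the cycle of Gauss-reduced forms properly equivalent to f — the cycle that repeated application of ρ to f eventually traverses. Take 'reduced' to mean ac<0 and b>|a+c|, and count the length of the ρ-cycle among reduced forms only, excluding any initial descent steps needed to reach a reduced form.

D = 2880, ⌊√D⌋ = 53
descent: ρ → (-16,32,29)  [lands on river]
river: ρ → (29,26,-19)
river: ρ → (-19,50,5)
river: ρ → (5,50,-19)
river: ρ → (-19,26,29)
river: ρ → (29,32,-16)
ρ-cycle length = 6 (tail of 1 descent step not counted)

6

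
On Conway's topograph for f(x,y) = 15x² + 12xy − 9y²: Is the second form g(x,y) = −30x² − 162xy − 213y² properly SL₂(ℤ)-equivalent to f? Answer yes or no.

D₁ = 684, D₂ = 684
river cycle of f (length 6): (-9, 24, 3), (3, 24, -9), (-9, 12, 15), (15, 18, -6), (-6, 18, 15), (15, 12, -9)
river cycle of g (length 6): (3, 24, -9), (-9, 12, 15), (15, 18, -6), (-6, 18, 15), (15, 12, -9), (-9, 24, 3)
cycles coincide ⇒ equivalent

yes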